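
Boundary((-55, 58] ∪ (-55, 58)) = {-55, 58}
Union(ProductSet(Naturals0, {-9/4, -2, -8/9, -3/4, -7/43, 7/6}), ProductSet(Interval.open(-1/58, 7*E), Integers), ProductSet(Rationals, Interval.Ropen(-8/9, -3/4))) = Union(ProductSet(Interval.open(-1/58, 7*E), Integers), ProductSet(Naturals0, {-9/4, -2, -8/9, -3/4, -7/43, 7/6}), ProductSet(Rationals, Interval.Ropen(-8/9, -3/4)))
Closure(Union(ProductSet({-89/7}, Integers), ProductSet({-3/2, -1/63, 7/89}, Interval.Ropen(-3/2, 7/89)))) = Union(ProductSet({-89/7}, Integers), ProductSet({-3/2, -1/63, 7/89}, Interval(-3/2, 7/89)))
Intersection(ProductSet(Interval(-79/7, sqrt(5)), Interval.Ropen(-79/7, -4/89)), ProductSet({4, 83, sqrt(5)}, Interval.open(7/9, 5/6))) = EmptySet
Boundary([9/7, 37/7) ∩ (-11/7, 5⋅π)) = {9/7, 37/7}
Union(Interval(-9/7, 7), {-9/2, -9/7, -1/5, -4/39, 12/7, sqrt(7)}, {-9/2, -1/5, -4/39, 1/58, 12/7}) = Union({-9/2}, Interval(-9/7, 7))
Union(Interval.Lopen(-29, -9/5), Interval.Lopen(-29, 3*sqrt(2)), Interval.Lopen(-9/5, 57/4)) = Interval.Lopen(-29, 57/4)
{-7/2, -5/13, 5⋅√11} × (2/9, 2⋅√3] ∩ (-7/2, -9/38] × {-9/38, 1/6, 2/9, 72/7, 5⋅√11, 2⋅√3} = {-5/13} × {2⋅√3}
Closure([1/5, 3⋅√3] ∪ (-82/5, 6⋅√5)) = [-82/5, 6⋅√5]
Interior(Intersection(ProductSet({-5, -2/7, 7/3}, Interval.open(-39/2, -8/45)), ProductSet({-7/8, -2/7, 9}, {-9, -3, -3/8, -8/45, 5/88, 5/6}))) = EmptySet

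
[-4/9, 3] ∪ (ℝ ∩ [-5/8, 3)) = [-5/8, 3]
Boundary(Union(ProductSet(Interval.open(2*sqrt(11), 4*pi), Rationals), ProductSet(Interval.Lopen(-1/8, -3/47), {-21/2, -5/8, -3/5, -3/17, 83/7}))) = Union(ProductSet(Interval(-1/8, -3/47), {-21/2, -5/8, -3/5, -3/17, 83/7}), ProductSet(Interval(2*sqrt(11), 4*pi), Reals))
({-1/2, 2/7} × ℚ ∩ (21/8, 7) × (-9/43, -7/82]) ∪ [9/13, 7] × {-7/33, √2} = [9/13, 7] × {-7/33, √2}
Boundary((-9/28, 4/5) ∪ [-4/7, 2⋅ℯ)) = {-4/7, 2⋅ℯ}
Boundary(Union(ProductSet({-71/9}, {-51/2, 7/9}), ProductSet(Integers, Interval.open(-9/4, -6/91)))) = Union(ProductSet({-71/9}, {-51/2, 7/9}), ProductSet(Integers, Interval(-9/4, -6/91)))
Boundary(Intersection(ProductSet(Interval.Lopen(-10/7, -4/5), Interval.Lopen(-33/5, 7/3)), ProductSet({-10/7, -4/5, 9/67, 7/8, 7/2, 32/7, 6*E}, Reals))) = ProductSet({-4/5}, Interval(-33/5, 7/3))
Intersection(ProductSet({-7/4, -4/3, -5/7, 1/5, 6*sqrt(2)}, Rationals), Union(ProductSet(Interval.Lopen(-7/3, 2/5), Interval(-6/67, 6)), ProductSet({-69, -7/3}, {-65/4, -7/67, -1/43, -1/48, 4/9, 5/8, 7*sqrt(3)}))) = ProductSet({-7/4, -4/3, -5/7, 1/5}, Intersection(Interval(-6/67, 6), Rationals))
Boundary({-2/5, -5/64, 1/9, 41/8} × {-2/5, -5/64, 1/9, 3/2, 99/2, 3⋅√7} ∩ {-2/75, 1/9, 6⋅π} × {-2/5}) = {1/9} × {-2/5}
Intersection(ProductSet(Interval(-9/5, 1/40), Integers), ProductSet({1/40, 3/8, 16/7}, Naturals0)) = ProductSet({1/40}, Naturals0)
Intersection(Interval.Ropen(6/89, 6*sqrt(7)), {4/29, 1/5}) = {4/29, 1/5}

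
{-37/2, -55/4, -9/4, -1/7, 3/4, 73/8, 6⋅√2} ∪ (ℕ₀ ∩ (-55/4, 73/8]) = {-37/2, -55/4, -9/4, -1/7, 3/4, 73/8, 6⋅√2} ∪ {0, 1, …, 9}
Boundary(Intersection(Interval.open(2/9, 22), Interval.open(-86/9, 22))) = {2/9, 22}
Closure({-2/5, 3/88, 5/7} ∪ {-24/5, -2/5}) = {-24/5, -2/5, 3/88, 5/7}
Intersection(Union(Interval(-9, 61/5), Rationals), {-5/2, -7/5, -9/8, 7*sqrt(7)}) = {-5/2, -7/5, -9/8}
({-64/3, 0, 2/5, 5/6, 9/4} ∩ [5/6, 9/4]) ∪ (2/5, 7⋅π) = (2/5, 7⋅π)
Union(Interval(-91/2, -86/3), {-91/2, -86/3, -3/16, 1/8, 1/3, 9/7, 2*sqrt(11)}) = Union({-3/16, 1/8, 1/3, 9/7, 2*sqrt(11)}, Interval(-91/2, -86/3))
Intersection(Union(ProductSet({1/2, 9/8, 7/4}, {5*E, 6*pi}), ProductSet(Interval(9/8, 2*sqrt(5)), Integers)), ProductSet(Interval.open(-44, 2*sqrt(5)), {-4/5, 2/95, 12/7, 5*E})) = ProductSet({1/2, 9/8, 7/4}, {5*E})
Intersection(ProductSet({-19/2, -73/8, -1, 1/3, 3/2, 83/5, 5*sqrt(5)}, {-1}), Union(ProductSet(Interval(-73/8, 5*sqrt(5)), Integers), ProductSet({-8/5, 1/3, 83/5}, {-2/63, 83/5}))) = ProductSet({-73/8, -1, 1/3, 3/2, 5*sqrt(5)}, {-1})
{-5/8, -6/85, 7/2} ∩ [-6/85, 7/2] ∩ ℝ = {-6/85, 7/2}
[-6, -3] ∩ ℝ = [-6, -3]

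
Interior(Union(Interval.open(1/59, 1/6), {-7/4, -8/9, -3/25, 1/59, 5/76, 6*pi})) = Interval.open(1/59, 1/6)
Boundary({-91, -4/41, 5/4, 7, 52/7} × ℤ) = {-91, -4/41, 5/4, 7, 52/7} × ℤ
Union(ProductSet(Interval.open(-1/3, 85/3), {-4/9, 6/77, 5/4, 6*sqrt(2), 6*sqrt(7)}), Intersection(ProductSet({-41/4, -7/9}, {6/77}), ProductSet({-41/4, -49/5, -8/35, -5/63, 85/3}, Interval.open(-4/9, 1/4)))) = Union(ProductSet({-41/4}, {6/77}), ProductSet(Interval.open(-1/3, 85/3), {-4/9, 6/77, 5/4, 6*sqrt(2), 6*sqrt(7)}))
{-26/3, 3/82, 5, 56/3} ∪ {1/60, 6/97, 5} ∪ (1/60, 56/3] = {-26/3} ∪ [1/60, 56/3]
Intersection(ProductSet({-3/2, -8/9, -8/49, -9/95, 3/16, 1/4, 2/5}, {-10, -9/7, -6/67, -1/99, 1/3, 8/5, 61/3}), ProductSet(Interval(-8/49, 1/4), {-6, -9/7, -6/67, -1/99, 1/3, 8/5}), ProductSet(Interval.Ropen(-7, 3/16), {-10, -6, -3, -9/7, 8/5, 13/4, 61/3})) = ProductSet({-8/49, -9/95}, {-9/7, 8/5})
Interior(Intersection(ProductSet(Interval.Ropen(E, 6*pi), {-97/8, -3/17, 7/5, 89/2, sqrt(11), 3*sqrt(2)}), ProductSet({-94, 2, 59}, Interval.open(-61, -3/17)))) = EmptySet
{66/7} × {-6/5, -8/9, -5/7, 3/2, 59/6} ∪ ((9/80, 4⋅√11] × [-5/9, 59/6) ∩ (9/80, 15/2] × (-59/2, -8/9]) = {66/7} × {-6/5, -8/9, -5/7, 3/2, 59/6}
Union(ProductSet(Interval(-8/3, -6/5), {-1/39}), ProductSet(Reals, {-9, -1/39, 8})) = ProductSet(Reals, {-9, -1/39, 8})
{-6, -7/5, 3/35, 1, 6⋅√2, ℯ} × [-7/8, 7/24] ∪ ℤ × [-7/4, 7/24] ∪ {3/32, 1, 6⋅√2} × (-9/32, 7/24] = (ℤ × [-7/4, 7/24]) ∪ ({3/32, 1, 6⋅√2} × (-9/32, 7/24]) ∪ ({-6, -7/5, 3/35, 1, 6⋅√2, ℯ} × [-7/8, 7/24])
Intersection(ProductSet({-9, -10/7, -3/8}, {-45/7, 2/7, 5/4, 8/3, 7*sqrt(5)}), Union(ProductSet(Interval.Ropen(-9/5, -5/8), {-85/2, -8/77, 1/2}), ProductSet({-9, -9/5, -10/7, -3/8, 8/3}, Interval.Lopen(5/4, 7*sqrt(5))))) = ProductSet({-9, -10/7, -3/8}, {8/3, 7*sqrt(5)})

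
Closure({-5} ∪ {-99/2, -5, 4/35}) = {-99/2, -5, 4/35}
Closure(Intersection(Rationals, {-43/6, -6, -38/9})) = {-43/6, -6, -38/9}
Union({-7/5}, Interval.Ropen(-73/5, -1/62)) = Interval.Ropen(-73/5, -1/62)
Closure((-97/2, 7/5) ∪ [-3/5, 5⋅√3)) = [-97/2, 5⋅√3]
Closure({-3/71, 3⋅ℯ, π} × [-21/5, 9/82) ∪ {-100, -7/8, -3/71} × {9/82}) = ({-100, -7/8, -3/71} × {9/82}) ∪ ({-3/71, 3⋅ℯ, π} × [-21/5, 9/82])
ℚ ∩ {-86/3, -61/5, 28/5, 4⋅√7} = {-86/3, -61/5, 28/5}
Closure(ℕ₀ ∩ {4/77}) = ∅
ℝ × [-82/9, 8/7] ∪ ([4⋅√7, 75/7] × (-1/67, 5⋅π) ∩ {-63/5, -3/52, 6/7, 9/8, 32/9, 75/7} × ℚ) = (ℝ × [-82/9, 8/7]) ∪ ({75/7} × (ℚ ∩ (-1/67, 5⋅π)))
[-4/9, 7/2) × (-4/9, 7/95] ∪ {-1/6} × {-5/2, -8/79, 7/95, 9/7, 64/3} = ({-1/6} × {-5/2, -8/79, 7/95, 9/7, 64/3}) ∪ ([-4/9, 7/2) × (-4/9, 7/95])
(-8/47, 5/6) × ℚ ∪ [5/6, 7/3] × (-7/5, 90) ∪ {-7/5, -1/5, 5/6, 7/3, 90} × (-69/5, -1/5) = ((-8/47, 5/6) × ℚ) ∪ ([5/6, 7/3] × (-7/5, 90)) ∪ ({-7/5, -1/5, 5/6, 7/3, 90} × (-69/5, -1/5))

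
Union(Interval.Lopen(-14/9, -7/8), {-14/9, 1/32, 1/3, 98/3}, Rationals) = Union(Interval(-14/9, -7/8), Rationals)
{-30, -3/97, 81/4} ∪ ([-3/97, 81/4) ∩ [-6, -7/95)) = {-30, -3/97, 81/4}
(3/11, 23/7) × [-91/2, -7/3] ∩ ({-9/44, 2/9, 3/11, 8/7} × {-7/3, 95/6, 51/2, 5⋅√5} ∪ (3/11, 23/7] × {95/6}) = {8/7} × {-7/3}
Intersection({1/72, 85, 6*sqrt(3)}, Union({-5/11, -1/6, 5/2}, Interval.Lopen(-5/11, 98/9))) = {1/72, 6*sqrt(3)}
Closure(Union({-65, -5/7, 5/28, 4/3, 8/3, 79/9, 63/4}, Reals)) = Reals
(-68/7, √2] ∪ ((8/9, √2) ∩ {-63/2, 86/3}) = (-68/7, √2]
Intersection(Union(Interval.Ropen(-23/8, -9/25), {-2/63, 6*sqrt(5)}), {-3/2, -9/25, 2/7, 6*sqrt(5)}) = {-3/2, 6*sqrt(5)}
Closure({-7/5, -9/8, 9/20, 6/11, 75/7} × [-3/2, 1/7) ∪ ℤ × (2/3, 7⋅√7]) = (ℤ × [2/3, 7⋅√7]) ∪ ({-7/5, -9/8, 9/20, 6/11, 75/7} × [-3/2, 1/7])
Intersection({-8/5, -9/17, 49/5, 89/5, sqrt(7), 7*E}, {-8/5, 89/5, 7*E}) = {-8/5, 89/5, 7*E}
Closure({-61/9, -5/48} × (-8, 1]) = {-61/9, -5/48} × [-8, 1]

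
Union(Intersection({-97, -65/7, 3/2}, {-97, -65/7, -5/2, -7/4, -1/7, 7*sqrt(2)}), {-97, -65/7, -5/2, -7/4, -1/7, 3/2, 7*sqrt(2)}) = {-97, -65/7, -5/2, -7/4, -1/7, 3/2, 7*sqrt(2)}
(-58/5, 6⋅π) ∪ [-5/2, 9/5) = (-58/5, 6⋅π)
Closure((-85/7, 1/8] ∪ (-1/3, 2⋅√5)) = [-85/7, 2⋅√5]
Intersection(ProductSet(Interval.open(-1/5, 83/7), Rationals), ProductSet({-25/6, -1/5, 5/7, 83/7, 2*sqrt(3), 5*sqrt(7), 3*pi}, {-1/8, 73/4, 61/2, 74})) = ProductSet({5/7, 2*sqrt(3), 3*pi}, {-1/8, 73/4, 61/2, 74})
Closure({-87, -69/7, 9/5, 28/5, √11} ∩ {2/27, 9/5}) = {9/5}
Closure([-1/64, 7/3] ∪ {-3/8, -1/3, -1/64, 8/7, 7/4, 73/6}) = {-3/8, -1/3, 73/6} ∪ [-1/64, 7/3]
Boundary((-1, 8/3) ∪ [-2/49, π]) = {-1, π}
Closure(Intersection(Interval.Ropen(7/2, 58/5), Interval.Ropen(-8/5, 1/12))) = EmptySet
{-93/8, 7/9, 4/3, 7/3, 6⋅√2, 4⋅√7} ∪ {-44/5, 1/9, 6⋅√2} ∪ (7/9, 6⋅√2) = {-93/8, -44/5, 1/9, 4⋅√7} ∪ [7/9, 6⋅√2]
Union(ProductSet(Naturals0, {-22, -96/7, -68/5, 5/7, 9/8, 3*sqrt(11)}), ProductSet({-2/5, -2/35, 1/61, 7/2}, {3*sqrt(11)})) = Union(ProductSet({-2/5, -2/35, 1/61, 7/2}, {3*sqrt(11)}), ProductSet(Naturals0, {-22, -96/7, -68/5, 5/7, 9/8, 3*sqrt(11)}))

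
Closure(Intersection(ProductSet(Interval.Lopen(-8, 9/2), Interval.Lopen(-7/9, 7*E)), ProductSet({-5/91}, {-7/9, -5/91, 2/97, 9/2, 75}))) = ProductSet({-5/91}, {-5/91, 2/97, 9/2})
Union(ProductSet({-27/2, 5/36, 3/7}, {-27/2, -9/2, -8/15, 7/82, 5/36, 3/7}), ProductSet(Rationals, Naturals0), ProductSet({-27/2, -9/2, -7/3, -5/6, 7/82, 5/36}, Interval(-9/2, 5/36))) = Union(ProductSet({-27/2, 5/36, 3/7}, {-27/2, -9/2, -8/15, 7/82, 5/36, 3/7}), ProductSet({-27/2, -9/2, -7/3, -5/6, 7/82, 5/36}, Interval(-9/2, 5/36)), ProductSet(Rationals, Naturals0))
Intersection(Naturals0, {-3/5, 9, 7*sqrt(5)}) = {9}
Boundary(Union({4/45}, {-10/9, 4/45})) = {-10/9, 4/45}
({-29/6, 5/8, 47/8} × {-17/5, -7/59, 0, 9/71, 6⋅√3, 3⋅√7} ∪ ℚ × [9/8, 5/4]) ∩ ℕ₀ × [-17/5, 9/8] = ℕ₀ × {9/8}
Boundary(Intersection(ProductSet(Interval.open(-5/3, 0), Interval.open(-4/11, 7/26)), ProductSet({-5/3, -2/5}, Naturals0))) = ProductSet({-2/5}, Range(0, 1, 1))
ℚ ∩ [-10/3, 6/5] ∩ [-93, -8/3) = ℚ ∩ [-10/3, -8/3)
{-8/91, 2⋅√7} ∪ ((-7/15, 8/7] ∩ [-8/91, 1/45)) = [-8/91, 1/45) ∪ {2⋅√7}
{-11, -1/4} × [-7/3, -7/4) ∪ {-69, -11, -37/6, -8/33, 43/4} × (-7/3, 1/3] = ({-11, -1/4} × [-7/3, -7/4)) ∪ ({-69, -11, -37/6, -8/33, 43/4} × (-7/3, 1/3])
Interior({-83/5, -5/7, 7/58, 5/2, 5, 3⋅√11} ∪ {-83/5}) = ∅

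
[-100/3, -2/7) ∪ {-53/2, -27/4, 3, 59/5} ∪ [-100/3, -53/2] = [-100/3, -2/7) ∪ {3, 59/5}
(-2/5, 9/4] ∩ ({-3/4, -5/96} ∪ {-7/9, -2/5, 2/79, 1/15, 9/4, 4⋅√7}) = {-5/96, 2/79, 1/15, 9/4}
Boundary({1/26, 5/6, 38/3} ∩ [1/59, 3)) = {1/26, 5/6}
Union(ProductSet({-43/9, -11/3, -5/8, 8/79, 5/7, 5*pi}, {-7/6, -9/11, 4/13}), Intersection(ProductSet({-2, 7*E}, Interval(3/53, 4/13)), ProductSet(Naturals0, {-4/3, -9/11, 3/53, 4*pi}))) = ProductSet({-43/9, -11/3, -5/8, 8/79, 5/7, 5*pi}, {-7/6, -9/11, 4/13})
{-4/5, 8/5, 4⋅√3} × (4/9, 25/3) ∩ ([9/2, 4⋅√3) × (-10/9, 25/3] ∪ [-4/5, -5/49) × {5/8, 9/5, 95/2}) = {-4/5} × {5/8, 9/5}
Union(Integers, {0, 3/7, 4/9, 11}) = Union({3/7, 4/9}, Integers)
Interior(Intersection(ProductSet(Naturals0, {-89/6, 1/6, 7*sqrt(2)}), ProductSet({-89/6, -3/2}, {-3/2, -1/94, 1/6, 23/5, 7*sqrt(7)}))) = EmptySet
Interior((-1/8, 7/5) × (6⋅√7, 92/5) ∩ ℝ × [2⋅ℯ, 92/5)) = (-1/8, 7/5) × (6⋅√7, 92/5)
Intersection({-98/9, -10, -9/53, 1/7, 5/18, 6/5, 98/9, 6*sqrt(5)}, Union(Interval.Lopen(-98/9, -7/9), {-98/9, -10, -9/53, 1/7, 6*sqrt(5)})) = {-98/9, -10, -9/53, 1/7, 6*sqrt(5)}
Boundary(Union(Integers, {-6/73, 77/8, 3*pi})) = Union({-6/73, 77/8, 3*pi}, Integers)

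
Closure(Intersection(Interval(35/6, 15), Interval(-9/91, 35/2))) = Interval(35/6, 15)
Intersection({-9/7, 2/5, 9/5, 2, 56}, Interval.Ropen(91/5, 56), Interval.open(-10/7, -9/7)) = EmptySet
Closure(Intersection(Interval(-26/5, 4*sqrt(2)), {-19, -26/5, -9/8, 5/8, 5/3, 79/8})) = {-26/5, -9/8, 5/8, 5/3}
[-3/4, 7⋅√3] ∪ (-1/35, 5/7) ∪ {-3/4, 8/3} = [-3/4, 7⋅√3]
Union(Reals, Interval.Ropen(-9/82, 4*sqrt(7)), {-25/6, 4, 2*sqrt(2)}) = Interval(-oo, oo)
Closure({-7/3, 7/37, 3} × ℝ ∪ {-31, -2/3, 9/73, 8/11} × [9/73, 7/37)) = ({-7/3, 7/37, 3} × ℝ) ∪ ({-31, -2/3, 9/73, 8/11} × [9/73, 7/37])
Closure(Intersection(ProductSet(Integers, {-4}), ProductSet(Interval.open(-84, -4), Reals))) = ProductSet(Range(-83, -4, 1), {-4})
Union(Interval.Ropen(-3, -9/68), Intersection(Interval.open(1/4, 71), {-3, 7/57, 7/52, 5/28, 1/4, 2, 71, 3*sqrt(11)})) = Union({2, 3*sqrt(11)}, Interval.Ropen(-3, -9/68))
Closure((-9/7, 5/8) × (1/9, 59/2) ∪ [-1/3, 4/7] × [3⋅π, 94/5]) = ({-9/7, 5/8} × [1/9, 59/2]) ∪ ([-9/7, 5/8] × {1/9, 59/2}) ∪ ((-9/7, 5/8) × (1/9, 59/2))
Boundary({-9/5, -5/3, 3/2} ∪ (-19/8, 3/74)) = {-19/8, 3/74, 3/2}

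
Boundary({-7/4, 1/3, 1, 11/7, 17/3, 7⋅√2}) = {-7/4, 1/3, 1, 11/7, 17/3, 7⋅√2}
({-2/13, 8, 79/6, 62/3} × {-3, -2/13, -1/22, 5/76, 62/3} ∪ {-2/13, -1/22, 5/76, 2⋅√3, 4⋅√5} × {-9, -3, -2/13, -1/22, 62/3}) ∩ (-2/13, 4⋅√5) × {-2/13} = {-1/22, 5/76, 8, 2⋅√3} × {-2/13}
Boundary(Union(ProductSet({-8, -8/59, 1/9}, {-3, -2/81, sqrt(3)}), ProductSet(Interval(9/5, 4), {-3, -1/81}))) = Union(ProductSet({-8, -8/59, 1/9}, {-3, -2/81, sqrt(3)}), ProductSet(Interval(9/5, 4), {-3, -1/81}))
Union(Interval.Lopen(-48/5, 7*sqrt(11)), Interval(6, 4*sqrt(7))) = Interval.Lopen(-48/5, 7*sqrt(11))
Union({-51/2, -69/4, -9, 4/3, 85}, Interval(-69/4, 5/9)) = Union({-51/2, 4/3, 85}, Interval(-69/4, 5/9))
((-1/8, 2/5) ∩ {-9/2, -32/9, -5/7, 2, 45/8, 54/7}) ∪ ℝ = ℝ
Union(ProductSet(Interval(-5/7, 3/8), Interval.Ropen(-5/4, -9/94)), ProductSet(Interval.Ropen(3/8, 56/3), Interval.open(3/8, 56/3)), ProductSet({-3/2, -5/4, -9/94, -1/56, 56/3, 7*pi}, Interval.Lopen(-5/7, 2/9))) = Union(ProductSet({-3/2, -5/4, -9/94, -1/56, 56/3, 7*pi}, Interval.Lopen(-5/7, 2/9)), ProductSet(Interval(-5/7, 3/8), Interval.Ropen(-5/4, -9/94)), ProductSet(Interval.Ropen(3/8, 56/3), Interval.open(3/8, 56/3)))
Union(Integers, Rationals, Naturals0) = Rationals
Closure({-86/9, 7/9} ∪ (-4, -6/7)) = {-86/9, 7/9} ∪ [-4, -6/7]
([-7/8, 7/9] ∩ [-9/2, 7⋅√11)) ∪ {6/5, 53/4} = [-7/8, 7/9] ∪ {6/5, 53/4}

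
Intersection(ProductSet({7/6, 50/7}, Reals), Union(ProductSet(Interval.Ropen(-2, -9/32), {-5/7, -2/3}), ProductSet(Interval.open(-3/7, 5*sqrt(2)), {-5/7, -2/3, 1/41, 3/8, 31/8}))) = ProductSet({7/6}, {-5/7, -2/3, 1/41, 3/8, 31/8})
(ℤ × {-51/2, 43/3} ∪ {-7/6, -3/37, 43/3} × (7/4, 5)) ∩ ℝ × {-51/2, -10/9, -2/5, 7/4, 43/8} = ℤ × {-51/2}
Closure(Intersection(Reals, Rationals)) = Reals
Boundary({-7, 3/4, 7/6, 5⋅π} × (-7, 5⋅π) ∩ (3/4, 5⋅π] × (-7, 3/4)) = {7/6, 5⋅π} × [-7, 3/4]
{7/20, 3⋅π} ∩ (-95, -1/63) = ∅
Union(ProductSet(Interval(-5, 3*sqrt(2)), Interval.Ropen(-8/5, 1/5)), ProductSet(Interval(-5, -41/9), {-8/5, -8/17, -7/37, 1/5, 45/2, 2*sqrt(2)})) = Union(ProductSet(Interval(-5, -41/9), {-8/5, -8/17, -7/37, 1/5, 45/2, 2*sqrt(2)}), ProductSet(Interval(-5, 3*sqrt(2)), Interval.Ropen(-8/5, 1/5)))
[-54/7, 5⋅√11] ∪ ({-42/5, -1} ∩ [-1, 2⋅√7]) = [-54/7, 5⋅√11]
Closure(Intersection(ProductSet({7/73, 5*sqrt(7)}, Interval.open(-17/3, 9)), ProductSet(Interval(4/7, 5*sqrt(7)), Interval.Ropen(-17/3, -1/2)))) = ProductSet({5*sqrt(7)}, Interval(-17/3, -1/2))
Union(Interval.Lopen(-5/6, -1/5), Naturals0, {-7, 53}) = Union({-7}, Interval.Lopen(-5/6, -1/5), Naturals0)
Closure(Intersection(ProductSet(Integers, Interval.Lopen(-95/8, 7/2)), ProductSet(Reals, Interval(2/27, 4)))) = ProductSet(Integers, Interval(2/27, 7/2))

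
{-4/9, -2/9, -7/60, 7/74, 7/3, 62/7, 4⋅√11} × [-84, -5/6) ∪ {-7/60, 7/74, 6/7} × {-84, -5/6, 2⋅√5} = ({-7/60, 7/74, 6/7} × {-84, -5/6, 2⋅√5}) ∪ ({-4/9, -2/9, -7/60, 7/74, 7/3, 62/7, 4⋅√11} × [-84, -5/6))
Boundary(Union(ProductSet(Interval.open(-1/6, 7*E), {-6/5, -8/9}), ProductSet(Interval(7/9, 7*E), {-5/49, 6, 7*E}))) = Union(ProductSet(Interval(-1/6, 7*E), {-6/5, -8/9}), ProductSet(Interval(7/9, 7*E), {-5/49, 6, 7*E}))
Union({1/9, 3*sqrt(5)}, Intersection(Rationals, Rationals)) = Union({3*sqrt(5)}, Rationals)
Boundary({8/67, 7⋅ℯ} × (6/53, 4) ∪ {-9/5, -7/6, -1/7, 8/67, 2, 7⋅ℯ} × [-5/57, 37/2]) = {-9/5, -7/6, -1/7, 8/67, 2, 7⋅ℯ} × [-5/57, 37/2]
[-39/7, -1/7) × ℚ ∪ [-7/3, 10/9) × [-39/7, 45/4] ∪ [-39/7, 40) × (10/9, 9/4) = ([-39/7, -1/7) × ℚ) ∪ ([-39/7, 40) × (10/9, 9/4)) ∪ ([-7/3, 10/9) × [-39/7, 45/4])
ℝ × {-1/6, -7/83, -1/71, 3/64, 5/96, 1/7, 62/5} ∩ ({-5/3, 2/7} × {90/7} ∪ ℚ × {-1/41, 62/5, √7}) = ℚ × {62/5}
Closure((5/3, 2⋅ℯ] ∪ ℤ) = ℤ ∪ [5/3, 2⋅ℯ]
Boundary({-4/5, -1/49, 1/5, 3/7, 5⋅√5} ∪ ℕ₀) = {-4/5, -1/49, 1/5, 3/7, 5⋅√5} ∪ ℕ₀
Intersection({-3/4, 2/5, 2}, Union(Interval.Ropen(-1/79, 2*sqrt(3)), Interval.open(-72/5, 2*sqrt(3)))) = {-3/4, 2/5, 2}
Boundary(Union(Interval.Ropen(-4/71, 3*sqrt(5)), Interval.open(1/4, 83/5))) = {-4/71, 83/5}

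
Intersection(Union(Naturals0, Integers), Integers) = Integers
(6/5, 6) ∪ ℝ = (-∞, ∞)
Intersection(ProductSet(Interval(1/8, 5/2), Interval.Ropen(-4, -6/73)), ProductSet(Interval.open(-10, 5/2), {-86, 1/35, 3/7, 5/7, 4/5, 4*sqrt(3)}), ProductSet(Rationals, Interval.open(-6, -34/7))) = EmptySet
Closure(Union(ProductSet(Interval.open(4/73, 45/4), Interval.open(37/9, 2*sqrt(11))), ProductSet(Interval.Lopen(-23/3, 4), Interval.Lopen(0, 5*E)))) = Union(ProductSet({-23/3}, Interval(0, 5*E)), ProductSet({45/4}, Interval(37/9, 2*sqrt(11))), ProductSet({-23/3, 4}, Union(Interval(0, 37/9), Interval(2*sqrt(11), 5*E))), ProductSet(Interval(-23/3, 4), {0, 5*E}), ProductSet(Interval.Lopen(-23/3, 4), Interval.Lopen(0, 5*E)), ProductSet(Interval.open(4/73, 45/4), Interval.open(37/9, 2*sqrt(11))), ProductSet(Interval(4, 45/4), {37/9, 2*sqrt(11)}))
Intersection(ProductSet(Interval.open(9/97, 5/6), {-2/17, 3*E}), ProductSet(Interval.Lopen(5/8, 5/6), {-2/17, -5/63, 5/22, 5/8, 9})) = ProductSet(Interval.open(5/8, 5/6), {-2/17})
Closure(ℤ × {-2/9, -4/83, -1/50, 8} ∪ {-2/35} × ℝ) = ({-2/35} × ℝ) ∪ (ℤ × {-2/9, -4/83, -1/50, 8})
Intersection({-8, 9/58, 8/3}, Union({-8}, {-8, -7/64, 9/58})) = {-8, 9/58}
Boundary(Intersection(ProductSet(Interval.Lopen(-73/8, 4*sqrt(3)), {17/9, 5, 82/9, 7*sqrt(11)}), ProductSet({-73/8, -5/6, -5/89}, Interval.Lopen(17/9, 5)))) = ProductSet({-5/6, -5/89}, {5})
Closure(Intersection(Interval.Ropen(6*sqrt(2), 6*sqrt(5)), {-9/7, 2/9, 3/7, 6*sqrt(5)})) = EmptySet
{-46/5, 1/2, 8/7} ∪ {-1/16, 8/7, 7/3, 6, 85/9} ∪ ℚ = ℚ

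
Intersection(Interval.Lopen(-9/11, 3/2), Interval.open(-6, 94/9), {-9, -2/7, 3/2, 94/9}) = {-2/7, 3/2}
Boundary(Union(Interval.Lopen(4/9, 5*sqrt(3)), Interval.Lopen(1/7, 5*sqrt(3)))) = {1/7, 5*sqrt(3)}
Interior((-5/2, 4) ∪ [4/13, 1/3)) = (-5/2, 4)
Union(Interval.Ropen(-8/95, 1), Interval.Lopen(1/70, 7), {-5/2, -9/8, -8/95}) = Union({-5/2, -9/8}, Interval(-8/95, 7))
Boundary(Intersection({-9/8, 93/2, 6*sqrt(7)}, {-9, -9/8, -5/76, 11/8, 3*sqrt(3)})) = {-9/8}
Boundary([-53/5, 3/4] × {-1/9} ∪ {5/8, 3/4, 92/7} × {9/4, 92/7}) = ({5/8, 3/4, 92/7} × {9/4, 92/7}) ∪ ([-53/5, 3/4] × {-1/9})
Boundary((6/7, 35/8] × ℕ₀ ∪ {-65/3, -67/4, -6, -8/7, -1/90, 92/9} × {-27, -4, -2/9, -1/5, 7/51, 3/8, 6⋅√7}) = ([6/7, 35/8] × ℕ₀) ∪ ({-65/3, -67/4, -6, -8/7, -1/90, 92/9} × {-27, -4, -2/9, -1/5, 7/51, 3/8, 6⋅√7})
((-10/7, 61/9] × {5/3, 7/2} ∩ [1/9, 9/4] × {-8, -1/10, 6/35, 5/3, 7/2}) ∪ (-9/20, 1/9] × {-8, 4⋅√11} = ([1/9, 9/4] × {5/3, 7/2}) ∪ ((-9/20, 1/9] × {-8, 4⋅√11})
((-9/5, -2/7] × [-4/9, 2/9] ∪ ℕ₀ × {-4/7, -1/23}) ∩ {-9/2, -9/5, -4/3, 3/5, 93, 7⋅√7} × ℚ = ({93} × {-4/7, -1/23}) ∪ ({-4/3} × (ℚ ∩ [-4/9, 2/9]))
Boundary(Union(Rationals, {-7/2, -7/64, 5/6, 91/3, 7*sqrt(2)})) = Reals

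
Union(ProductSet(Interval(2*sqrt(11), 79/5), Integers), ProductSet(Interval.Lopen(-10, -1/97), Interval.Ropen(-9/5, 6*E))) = Union(ProductSet(Interval.Lopen(-10, -1/97), Interval.Ropen(-9/5, 6*E)), ProductSet(Interval(2*sqrt(11), 79/5), Integers))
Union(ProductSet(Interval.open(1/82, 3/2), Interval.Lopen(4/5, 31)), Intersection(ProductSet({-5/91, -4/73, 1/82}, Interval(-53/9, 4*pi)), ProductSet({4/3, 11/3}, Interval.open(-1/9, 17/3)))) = ProductSet(Interval.open(1/82, 3/2), Interval.Lopen(4/5, 31))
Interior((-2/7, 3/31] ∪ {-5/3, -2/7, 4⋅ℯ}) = (-2/7, 3/31)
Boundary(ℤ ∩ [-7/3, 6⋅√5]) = {-2, -1, …, 13}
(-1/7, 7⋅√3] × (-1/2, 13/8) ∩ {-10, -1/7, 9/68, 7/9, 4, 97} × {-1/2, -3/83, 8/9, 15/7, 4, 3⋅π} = {9/68, 7/9, 4} × {-3/83, 8/9}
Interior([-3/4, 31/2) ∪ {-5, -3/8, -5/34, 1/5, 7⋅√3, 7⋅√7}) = (-3/4, 31/2)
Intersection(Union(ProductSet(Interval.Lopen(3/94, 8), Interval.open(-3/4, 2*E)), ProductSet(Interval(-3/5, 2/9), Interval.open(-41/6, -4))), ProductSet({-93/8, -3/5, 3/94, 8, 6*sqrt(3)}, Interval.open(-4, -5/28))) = ProductSet({8}, Interval.open(-3/4, -5/28))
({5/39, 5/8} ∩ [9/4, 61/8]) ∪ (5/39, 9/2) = (5/39, 9/2)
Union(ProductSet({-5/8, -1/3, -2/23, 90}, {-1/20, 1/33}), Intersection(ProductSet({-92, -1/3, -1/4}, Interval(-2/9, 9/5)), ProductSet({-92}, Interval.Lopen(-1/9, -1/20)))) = Union(ProductSet({-92}, Interval.Lopen(-1/9, -1/20)), ProductSet({-5/8, -1/3, -2/23, 90}, {-1/20, 1/33}))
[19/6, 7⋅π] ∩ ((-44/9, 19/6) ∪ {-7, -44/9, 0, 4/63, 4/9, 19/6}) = {19/6}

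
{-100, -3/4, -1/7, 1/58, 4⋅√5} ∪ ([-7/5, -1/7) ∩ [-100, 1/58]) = {-100, 1/58, 4⋅√5} ∪ [-7/5, -1/7]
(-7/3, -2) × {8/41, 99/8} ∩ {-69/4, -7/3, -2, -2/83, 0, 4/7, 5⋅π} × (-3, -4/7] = ∅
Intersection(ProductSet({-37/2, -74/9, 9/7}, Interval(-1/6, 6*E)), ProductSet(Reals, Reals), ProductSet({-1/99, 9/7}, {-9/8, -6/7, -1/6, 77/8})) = ProductSet({9/7}, {-1/6, 77/8})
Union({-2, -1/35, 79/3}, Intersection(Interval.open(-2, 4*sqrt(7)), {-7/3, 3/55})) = {-2, -1/35, 3/55, 79/3}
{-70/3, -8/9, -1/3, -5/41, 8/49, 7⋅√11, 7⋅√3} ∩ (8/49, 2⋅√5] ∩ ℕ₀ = ∅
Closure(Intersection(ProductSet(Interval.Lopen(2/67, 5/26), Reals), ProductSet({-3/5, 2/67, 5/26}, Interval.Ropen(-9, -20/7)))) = ProductSet({5/26}, Interval(-9, -20/7))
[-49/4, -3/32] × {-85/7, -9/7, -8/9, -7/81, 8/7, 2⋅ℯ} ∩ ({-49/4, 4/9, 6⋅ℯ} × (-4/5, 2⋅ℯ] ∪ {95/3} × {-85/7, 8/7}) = {-49/4} × {-7/81, 8/7, 2⋅ℯ}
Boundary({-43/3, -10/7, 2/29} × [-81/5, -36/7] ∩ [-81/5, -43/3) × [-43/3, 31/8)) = ∅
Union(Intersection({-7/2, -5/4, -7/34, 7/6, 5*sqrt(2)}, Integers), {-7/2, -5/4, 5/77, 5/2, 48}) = {-7/2, -5/4, 5/77, 5/2, 48}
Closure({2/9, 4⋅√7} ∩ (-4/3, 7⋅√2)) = {2/9}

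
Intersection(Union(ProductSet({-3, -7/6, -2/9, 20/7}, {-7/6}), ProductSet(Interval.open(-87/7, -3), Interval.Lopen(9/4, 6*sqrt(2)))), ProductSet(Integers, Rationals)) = Union(ProductSet({-3}, {-7/6}), ProductSet(Range(-12, -3, 1), Intersection(Interval.Lopen(9/4, 6*sqrt(2)), Rationals)))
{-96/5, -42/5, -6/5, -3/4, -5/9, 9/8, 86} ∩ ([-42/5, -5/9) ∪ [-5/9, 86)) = {-42/5, -6/5, -3/4, -5/9, 9/8}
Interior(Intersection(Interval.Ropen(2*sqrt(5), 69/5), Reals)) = Interval.open(2*sqrt(5), 69/5)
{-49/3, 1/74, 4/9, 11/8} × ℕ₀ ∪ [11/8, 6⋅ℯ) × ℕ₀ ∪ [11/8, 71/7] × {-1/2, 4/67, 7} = ([11/8, 71/7] × {-1/2, 4/67, 7}) ∪ (({-49/3, 1/74, 4/9} ∪ [11/8, 6⋅ℯ)) × ℕ₀)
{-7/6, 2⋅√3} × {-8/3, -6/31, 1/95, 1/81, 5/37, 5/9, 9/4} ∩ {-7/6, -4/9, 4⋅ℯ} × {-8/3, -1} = {-7/6} × {-8/3}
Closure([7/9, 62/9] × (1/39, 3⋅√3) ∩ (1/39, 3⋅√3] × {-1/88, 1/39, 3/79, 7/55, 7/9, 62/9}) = [7/9, 3⋅√3] × {3/79, 7/55, 7/9}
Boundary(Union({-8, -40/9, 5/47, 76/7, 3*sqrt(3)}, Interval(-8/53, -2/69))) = {-8, -40/9, -8/53, -2/69, 5/47, 76/7, 3*sqrt(3)}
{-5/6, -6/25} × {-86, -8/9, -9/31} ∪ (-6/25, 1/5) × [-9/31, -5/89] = ({-5/6, -6/25} × {-86, -8/9, -9/31}) ∪ ((-6/25, 1/5) × [-9/31, -5/89])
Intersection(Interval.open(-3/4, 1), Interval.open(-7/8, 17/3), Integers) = Range(0, 1, 1)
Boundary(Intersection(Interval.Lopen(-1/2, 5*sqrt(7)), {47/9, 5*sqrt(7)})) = {47/9, 5*sqrt(7)}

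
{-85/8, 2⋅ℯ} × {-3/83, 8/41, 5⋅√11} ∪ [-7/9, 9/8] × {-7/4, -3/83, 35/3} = ([-7/9, 9/8] × {-7/4, -3/83, 35/3}) ∪ ({-85/8, 2⋅ℯ} × {-3/83, 8/41, 5⋅√11})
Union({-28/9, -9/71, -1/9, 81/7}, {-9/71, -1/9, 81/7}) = {-28/9, -9/71, -1/9, 81/7}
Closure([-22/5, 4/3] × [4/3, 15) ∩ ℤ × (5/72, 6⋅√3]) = {-4, -3, …, 1} × [4/3, 6⋅√3]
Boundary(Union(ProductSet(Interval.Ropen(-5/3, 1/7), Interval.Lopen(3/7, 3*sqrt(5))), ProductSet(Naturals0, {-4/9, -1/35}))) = Union(ProductSet({-5/3, 1/7}, Interval(3/7, 3*sqrt(5))), ProductSet(Interval(-5/3, 1/7), {3/7, 3*sqrt(5)}), ProductSet(Naturals0, {-4/9, -1/35}))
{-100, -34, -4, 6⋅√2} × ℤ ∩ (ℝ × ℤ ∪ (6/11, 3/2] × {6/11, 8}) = {-100, -34, -4, 6⋅√2} × ℤ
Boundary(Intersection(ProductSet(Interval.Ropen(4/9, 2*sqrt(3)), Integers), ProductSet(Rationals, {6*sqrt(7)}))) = EmptySet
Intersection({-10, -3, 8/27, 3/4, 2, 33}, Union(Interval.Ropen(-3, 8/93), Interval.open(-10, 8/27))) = {-3}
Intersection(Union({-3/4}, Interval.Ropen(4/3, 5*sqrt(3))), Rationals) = Union({-3/4}, Intersection(Interval.Ropen(4/3, 5*sqrt(3)), Rationals))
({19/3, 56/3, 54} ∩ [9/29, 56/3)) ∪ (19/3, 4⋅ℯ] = [19/3, 4⋅ℯ]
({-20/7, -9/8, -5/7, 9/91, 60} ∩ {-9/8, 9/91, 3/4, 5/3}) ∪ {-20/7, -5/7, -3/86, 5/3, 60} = {-20/7, -9/8, -5/7, -3/86, 9/91, 5/3, 60}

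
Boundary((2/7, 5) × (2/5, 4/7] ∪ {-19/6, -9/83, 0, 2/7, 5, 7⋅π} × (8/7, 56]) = ({2/7, 5} × [2/5, 4/7]) ∪ ([2/7, 5] × {2/5, 4/7}) ∪ ({-19/6, -9/83, 0, 2/7, 5, 7⋅π} × [8/7, 56])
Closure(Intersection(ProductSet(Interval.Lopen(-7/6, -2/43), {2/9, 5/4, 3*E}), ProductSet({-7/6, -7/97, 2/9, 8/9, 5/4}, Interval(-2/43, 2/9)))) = ProductSet({-7/97}, {2/9})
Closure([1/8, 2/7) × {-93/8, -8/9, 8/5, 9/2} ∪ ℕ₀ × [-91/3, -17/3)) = (ℕ₀ × [-91/3, -17/3]) ∪ ([1/8, 2/7] × {-93/8, -8/9, 8/5, 9/2})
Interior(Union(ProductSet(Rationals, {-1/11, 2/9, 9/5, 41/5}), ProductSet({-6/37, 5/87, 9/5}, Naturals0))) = EmptySet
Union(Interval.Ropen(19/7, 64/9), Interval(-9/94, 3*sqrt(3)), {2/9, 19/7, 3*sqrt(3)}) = Interval.Ropen(-9/94, 64/9)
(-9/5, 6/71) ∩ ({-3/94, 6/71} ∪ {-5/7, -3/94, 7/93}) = {-5/7, -3/94, 7/93}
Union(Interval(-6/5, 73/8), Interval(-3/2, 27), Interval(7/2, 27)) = Interval(-3/2, 27)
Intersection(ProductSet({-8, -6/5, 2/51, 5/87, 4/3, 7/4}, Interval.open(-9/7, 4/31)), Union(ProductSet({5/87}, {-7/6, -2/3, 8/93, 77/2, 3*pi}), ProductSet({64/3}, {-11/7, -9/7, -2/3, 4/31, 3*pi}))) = ProductSet({5/87}, {-7/6, -2/3, 8/93})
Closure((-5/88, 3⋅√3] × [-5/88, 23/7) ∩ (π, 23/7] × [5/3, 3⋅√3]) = ({23/7, π} × [5/3, 23/7]) ∪ ([π, 23/7] × {5/3, 23/7}) ∪ ((π, 23/7] × [5/3, 23/7))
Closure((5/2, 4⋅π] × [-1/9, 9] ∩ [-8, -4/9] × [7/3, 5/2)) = ∅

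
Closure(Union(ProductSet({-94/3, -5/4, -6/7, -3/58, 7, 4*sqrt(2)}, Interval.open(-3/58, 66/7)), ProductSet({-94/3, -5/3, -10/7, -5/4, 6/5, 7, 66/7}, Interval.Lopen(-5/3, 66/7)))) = Union(ProductSet({-94/3, -5/4, -6/7, -3/58, 7, 4*sqrt(2)}, Interval(-3/58, 66/7)), ProductSet({-94/3, -5/3, -10/7, -5/4, 6/5, 7, 66/7}, Interval(-5/3, 66/7)))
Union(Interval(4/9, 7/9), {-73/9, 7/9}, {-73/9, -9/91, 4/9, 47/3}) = Union({-73/9, -9/91, 47/3}, Interval(4/9, 7/9))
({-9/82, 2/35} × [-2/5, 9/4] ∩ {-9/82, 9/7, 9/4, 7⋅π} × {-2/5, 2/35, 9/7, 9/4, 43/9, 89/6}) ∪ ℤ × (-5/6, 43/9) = (ℤ × (-5/6, 43/9)) ∪ ({-9/82} × {-2/5, 2/35, 9/7, 9/4})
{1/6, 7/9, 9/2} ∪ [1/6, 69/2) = [1/6, 69/2)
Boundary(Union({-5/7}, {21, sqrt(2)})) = {-5/7, 21, sqrt(2)}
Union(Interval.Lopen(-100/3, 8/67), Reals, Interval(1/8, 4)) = Interval(-oo, oo)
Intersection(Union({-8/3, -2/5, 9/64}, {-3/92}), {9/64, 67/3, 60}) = {9/64}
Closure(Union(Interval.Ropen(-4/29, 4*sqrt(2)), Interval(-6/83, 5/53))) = Interval(-4/29, 4*sqrt(2))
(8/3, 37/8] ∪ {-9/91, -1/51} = {-9/91, -1/51} ∪ (8/3, 37/8]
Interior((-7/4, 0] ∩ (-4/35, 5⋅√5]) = (-4/35, 0)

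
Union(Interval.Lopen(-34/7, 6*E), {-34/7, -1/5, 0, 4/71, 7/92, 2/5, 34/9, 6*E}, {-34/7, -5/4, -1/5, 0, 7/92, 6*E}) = Interval(-34/7, 6*E)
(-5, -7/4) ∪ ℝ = (-∞, ∞)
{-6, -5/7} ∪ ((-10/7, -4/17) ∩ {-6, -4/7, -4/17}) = {-6, -5/7, -4/7}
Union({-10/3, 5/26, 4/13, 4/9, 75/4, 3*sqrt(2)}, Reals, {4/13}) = Reals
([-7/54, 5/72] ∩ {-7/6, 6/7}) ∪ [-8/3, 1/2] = [-8/3, 1/2]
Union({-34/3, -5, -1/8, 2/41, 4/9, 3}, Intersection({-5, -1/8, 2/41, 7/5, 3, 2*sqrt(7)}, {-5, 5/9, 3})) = {-34/3, -5, -1/8, 2/41, 4/9, 3}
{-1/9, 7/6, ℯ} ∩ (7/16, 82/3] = {7/6, ℯ}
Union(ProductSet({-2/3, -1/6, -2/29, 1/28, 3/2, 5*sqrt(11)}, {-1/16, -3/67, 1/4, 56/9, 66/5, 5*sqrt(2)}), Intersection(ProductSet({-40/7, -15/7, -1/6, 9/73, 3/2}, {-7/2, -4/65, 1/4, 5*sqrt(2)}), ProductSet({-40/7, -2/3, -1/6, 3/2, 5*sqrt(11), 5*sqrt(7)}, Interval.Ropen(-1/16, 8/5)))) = Union(ProductSet({-40/7, -1/6, 3/2}, {-4/65, 1/4}), ProductSet({-2/3, -1/6, -2/29, 1/28, 3/2, 5*sqrt(11)}, {-1/16, -3/67, 1/4, 56/9, 66/5, 5*sqrt(2)}))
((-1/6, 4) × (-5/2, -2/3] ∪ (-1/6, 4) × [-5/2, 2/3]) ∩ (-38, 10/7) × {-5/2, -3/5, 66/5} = (-1/6, 10/7) × {-5/2, -3/5}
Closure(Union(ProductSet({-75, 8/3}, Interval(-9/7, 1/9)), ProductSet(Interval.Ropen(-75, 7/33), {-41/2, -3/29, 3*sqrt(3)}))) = Union(ProductSet({-75, 8/3}, Interval(-9/7, 1/9)), ProductSet(Interval(-75, 7/33), {-41/2, -3/29, 3*sqrt(3)}))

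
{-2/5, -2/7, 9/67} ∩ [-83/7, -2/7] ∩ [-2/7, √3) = {-2/7}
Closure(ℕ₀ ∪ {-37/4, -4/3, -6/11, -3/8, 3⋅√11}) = {-37/4, -4/3, -6/11, -3/8, 3⋅√11} ∪ ℕ₀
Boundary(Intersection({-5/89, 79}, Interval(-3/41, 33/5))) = {-5/89}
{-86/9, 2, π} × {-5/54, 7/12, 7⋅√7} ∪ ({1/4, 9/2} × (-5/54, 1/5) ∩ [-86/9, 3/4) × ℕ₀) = ({1/4} × {0}) ∪ ({-86/9, 2, π} × {-5/54, 7/12, 7⋅√7})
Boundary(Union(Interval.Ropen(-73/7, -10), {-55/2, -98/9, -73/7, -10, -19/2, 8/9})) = {-55/2, -98/9, -73/7, -10, -19/2, 8/9}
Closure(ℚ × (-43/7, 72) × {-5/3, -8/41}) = ℝ × [-43/7, 72] × {-5/3, -8/41}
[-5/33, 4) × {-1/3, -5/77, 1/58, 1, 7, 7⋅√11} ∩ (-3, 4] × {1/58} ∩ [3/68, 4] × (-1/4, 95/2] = [3/68, 4) × {1/58}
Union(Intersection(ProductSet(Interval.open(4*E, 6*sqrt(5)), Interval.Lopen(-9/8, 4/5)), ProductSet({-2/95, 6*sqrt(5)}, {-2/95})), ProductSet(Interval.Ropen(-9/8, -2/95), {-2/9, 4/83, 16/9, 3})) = ProductSet(Interval.Ropen(-9/8, -2/95), {-2/9, 4/83, 16/9, 3})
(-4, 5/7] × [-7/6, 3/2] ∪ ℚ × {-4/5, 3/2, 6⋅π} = (ℚ × {-4/5, 3/2, 6⋅π}) ∪ ((-4, 5/7] × [-7/6, 3/2])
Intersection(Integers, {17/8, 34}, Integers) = {34}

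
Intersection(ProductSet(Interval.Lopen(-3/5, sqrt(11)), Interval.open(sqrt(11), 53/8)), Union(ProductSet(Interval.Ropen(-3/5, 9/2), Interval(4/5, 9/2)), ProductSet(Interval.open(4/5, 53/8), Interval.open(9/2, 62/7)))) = Union(ProductSet(Interval.Lopen(-3/5, sqrt(11)), Interval.Lopen(sqrt(11), 9/2)), ProductSet(Interval.Lopen(4/5, sqrt(11)), Interval.open(9/2, 53/8)))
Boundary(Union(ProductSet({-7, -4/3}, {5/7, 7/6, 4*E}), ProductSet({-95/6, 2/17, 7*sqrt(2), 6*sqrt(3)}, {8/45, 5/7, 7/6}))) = Union(ProductSet({-7, -4/3}, {5/7, 7/6, 4*E}), ProductSet({-95/6, 2/17, 7*sqrt(2), 6*sqrt(3)}, {8/45, 5/7, 7/6}))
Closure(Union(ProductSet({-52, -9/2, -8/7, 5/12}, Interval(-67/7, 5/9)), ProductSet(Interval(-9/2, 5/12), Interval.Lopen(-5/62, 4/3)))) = Union(ProductSet({-52, -9/2, -8/7, 5/12}, Interval(-67/7, 5/9)), ProductSet(Interval(-9/2, 5/12), Interval(-5/62, 4/3)))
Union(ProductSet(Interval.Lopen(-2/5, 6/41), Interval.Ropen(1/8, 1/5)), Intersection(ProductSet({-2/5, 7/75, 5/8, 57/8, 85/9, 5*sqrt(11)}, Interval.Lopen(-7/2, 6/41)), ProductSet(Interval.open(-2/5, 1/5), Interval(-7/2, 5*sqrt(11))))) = Union(ProductSet({7/75}, Interval.Lopen(-7/2, 6/41)), ProductSet(Interval.Lopen(-2/5, 6/41), Interval.Ropen(1/8, 1/5)))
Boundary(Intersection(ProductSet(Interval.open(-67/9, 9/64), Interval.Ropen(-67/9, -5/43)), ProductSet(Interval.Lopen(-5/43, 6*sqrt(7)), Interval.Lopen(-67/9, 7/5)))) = Union(ProductSet({-5/43, 9/64}, Interval(-67/9, -5/43)), ProductSet(Interval(-5/43, 9/64), {-67/9, -5/43}))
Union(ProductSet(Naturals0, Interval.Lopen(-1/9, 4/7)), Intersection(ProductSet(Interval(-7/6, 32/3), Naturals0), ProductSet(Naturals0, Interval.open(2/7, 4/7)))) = ProductSet(Naturals0, Interval.Lopen(-1/9, 4/7))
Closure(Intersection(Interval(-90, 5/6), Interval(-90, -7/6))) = Interval(-90, -7/6)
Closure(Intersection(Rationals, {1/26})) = {1/26}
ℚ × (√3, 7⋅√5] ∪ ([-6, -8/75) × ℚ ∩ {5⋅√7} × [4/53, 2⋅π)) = ℚ × (√3, 7⋅√5]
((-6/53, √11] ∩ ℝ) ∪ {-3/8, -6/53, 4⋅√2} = {-3/8, 4⋅√2} ∪ [-6/53, √11]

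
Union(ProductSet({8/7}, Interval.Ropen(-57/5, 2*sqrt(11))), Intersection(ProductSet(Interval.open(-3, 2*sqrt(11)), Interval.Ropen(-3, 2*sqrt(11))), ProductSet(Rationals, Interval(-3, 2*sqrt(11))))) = Union(ProductSet({8/7}, Interval.Ropen(-57/5, 2*sqrt(11))), ProductSet(Intersection(Interval.open(-3, 2*sqrt(11)), Rationals), Interval.Ropen(-3, 2*sqrt(11))))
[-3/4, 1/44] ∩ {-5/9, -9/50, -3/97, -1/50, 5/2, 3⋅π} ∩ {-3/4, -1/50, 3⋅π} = {-1/50}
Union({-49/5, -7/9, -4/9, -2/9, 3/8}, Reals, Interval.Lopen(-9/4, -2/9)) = Interval(-oo, oo)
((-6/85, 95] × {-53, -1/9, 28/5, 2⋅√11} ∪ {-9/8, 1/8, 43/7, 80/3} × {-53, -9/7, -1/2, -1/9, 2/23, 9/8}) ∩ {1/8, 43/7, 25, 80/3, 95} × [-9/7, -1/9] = ({1/8, 43/7, 80/3} × {-9/7, -1/2, -1/9}) ∪ ({1/8, 43/7, 25, 80/3, 95} × {-1/9})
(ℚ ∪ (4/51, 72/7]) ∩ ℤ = ℤ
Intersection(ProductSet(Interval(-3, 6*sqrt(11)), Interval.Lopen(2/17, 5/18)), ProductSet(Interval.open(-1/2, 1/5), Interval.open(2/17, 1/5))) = ProductSet(Interval.open(-1/2, 1/5), Interval.open(2/17, 1/5))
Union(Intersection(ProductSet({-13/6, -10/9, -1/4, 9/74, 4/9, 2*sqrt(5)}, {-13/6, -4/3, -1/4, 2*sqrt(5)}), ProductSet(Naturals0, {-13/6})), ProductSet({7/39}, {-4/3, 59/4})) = ProductSet({7/39}, {-4/3, 59/4})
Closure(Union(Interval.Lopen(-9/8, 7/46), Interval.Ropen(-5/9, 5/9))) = Interval(-9/8, 5/9)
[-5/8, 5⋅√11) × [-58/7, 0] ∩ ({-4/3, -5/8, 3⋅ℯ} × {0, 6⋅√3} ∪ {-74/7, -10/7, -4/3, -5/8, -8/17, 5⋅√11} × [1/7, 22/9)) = {-5/8, 3⋅ℯ} × {0}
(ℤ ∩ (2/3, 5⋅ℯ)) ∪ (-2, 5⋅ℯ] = (-2, 5⋅ℯ] ∪ {1, 2, …, 13}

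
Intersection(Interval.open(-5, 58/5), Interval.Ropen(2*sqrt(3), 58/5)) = Interval.Ropen(2*sqrt(3), 58/5)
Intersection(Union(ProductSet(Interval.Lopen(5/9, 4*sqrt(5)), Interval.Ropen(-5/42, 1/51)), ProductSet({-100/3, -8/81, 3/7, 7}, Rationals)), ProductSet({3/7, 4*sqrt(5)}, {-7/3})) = ProductSet({3/7}, {-7/3})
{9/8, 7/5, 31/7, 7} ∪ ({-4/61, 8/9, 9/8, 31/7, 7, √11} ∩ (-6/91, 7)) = {-4/61, 8/9, 9/8, 7/5, 31/7, 7, √11}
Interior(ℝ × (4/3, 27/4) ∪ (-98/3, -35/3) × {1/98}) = ℝ × (4/3, 27/4)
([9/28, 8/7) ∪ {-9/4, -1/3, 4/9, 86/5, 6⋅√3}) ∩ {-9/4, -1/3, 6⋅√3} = {-9/4, -1/3, 6⋅√3}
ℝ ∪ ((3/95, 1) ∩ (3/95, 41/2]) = (-∞, ∞)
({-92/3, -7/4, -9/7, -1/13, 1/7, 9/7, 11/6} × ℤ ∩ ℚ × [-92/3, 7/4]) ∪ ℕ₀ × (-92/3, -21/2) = (ℕ₀ × (-92/3, -21/2)) ∪ ({-92/3, -7/4, -9/7, -1/13, 1/7, 9/7, 11/6} × {-30, -29, …, 1})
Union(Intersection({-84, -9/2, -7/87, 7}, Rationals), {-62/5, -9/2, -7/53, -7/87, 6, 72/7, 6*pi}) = {-84, -62/5, -9/2, -7/53, -7/87, 6, 7, 72/7, 6*pi}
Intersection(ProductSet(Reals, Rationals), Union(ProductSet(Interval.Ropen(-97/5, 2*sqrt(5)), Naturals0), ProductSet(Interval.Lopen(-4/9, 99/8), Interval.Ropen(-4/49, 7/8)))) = Union(ProductSet(Interval.Ropen(-97/5, 2*sqrt(5)), Naturals0), ProductSet(Interval.Lopen(-4/9, 99/8), Intersection(Interval.Ropen(-4/49, 7/8), Rationals)))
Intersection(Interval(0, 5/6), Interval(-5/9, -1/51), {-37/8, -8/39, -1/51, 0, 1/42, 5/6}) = EmptySet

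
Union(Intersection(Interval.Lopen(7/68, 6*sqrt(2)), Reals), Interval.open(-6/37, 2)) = Interval.Lopen(-6/37, 6*sqrt(2))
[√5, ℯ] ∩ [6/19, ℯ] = [√5, ℯ]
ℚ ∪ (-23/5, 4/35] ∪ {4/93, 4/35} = ℚ ∪ [-23/5, 4/35]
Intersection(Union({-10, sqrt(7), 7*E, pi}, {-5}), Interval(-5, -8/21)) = {-5}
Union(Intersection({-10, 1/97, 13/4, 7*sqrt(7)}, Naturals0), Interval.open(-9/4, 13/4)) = Interval.open(-9/4, 13/4)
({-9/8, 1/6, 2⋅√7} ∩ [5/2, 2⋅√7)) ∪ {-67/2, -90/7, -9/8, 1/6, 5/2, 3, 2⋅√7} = {-67/2, -90/7, -9/8, 1/6, 5/2, 3, 2⋅√7}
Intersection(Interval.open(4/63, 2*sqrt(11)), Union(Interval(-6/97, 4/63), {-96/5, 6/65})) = {6/65}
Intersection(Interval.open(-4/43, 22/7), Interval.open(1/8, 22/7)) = Interval.open(1/8, 22/7)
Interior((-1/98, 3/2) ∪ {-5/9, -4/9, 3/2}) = (-1/98, 3/2)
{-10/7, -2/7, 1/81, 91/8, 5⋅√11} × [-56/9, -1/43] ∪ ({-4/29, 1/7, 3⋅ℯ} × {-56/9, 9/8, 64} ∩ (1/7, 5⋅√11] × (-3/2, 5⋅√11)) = ({3⋅ℯ} × {9/8}) ∪ ({-10/7, -2/7, 1/81, 91/8, 5⋅√11} × [-56/9, -1/43])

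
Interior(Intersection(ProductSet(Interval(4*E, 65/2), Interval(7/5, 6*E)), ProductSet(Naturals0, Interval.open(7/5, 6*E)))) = EmptySet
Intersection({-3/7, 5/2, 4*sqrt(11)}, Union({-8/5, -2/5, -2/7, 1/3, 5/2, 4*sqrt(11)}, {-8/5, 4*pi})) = {5/2, 4*sqrt(11)}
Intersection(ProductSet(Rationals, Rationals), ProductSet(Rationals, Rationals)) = ProductSet(Rationals, Rationals)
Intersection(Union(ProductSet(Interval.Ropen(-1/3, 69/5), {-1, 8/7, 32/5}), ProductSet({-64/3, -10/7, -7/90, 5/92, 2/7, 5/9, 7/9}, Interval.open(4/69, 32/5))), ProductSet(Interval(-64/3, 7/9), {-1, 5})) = Union(ProductSet({-64/3, -10/7, -7/90, 5/92, 2/7, 5/9, 7/9}, {5}), ProductSet(Interval(-1/3, 7/9), {-1}))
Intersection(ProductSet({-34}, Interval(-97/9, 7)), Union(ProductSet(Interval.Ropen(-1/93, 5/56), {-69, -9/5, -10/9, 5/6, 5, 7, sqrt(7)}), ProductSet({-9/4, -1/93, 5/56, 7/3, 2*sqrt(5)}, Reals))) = EmptySet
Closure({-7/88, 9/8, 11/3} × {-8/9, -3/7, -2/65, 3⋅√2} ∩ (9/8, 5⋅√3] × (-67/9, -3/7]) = {11/3} × {-8/9, -3/7}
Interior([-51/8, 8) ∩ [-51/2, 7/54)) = (-51/8, 7/54)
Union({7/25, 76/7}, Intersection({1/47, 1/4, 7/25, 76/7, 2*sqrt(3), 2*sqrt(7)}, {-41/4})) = {7/25, 76/7}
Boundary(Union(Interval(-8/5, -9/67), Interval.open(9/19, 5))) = {-8/5, -9/67, 9/19, 5}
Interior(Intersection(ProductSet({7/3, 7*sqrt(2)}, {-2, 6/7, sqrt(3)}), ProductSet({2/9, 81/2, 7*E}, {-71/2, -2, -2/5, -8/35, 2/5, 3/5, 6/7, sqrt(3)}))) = EmptySet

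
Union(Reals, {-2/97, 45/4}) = Reals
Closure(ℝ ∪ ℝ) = ℝ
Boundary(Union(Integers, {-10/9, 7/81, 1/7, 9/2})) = Union({-10/9, 7/81, 1/7, 9/2}, Integers)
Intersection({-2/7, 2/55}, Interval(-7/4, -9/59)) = {-2/7}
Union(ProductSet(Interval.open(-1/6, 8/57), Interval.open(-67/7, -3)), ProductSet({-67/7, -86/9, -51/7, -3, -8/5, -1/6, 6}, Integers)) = Union(ProductSet({-67/7, -86/9, -51/7, -3, -8/5, -1/6, 6}, Integers), ProductSet(Interval.open(-1/6, 8/57), Interval.open(-67/7, -3)))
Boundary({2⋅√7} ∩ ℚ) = ∅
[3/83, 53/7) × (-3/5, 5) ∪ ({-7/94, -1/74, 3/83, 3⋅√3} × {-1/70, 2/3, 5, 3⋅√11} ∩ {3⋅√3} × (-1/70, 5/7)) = [3/83, 53/7) × (-3/5, 5)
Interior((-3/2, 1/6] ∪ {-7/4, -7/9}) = (-3/2, 1/6)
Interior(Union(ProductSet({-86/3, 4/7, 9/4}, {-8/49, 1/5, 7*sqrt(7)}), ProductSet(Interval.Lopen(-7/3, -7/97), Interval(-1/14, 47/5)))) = ProductSet(Interval.open(-7/3, -7/97), Interval.open(-1/14, 47/5))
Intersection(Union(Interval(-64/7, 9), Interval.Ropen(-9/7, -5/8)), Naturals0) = Range(0, 10, 1)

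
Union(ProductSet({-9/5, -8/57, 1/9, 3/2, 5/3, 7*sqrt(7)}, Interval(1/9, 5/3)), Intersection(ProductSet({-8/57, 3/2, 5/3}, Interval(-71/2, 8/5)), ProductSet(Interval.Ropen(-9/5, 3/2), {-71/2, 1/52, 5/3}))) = Union(ProductSet({-8/57}, {-71/2, 1/52}), ProductSet({-9/5, -8/57, 1/9, 3/2, 5/3, 7*sqrt(7)}, Interval(1/9, 5/3)))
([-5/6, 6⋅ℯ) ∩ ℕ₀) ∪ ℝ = ℝ ∪ {0, 1, …, 16}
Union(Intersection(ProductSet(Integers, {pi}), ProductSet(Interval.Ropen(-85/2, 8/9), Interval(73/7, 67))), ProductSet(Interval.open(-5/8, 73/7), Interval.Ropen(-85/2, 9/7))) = ProductSet(Interval.open(-5/8, 73/7), Interval.Ropen(-85/2, 9/7))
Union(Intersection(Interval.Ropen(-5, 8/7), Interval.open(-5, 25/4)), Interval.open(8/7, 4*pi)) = Union(Interval.open(-5, 8/7), Interval.open(8/7, 4*pi))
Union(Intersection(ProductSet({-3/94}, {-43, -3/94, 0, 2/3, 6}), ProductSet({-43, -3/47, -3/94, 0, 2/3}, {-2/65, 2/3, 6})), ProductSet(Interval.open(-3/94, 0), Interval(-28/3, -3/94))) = Union(ProductSet({-3/94}, {2/3, 6}), ProductSet(Interval.open(-3/94, 0), Interval(-28/3, -3/94)))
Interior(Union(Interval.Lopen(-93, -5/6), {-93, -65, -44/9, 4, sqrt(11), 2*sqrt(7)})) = Interval.open(-93, -5/6)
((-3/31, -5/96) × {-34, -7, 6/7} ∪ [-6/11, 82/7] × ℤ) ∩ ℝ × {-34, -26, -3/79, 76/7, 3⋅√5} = [-6/11, 82/7] × {-34, -26}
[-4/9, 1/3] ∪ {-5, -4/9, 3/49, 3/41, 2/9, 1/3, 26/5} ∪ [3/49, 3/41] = {-5, 26/5} ∪ [-4/9, 1/3]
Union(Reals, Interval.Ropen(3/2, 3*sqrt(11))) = Interval(-oo, oo)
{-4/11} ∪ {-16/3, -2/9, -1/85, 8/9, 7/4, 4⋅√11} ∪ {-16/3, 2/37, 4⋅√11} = {-16/3, -4/11, -2/9, -1/85, 2/37, 8/9, 7/4, 4⋅√11}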